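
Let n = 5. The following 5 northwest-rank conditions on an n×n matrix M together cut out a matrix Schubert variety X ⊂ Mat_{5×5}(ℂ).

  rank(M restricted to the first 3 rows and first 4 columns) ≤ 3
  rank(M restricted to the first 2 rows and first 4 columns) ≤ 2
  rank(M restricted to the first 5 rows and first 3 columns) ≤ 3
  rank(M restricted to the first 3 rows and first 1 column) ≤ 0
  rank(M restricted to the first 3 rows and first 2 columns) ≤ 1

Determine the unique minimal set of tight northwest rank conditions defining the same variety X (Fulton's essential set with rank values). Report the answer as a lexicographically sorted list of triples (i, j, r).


Propagating the 5 rank bounds to every northwest block:

  0 1 1 1 1
  0 1 2 2 2
  0 1 2 3 3
  1 2 3 4 4
  1 2 3 4 5

hence w(1..5) = (2, 3, 4, 1, 5).

D(w) has 3 cells with 1 SE-corner; essential set:

[(3, 1, 0)]


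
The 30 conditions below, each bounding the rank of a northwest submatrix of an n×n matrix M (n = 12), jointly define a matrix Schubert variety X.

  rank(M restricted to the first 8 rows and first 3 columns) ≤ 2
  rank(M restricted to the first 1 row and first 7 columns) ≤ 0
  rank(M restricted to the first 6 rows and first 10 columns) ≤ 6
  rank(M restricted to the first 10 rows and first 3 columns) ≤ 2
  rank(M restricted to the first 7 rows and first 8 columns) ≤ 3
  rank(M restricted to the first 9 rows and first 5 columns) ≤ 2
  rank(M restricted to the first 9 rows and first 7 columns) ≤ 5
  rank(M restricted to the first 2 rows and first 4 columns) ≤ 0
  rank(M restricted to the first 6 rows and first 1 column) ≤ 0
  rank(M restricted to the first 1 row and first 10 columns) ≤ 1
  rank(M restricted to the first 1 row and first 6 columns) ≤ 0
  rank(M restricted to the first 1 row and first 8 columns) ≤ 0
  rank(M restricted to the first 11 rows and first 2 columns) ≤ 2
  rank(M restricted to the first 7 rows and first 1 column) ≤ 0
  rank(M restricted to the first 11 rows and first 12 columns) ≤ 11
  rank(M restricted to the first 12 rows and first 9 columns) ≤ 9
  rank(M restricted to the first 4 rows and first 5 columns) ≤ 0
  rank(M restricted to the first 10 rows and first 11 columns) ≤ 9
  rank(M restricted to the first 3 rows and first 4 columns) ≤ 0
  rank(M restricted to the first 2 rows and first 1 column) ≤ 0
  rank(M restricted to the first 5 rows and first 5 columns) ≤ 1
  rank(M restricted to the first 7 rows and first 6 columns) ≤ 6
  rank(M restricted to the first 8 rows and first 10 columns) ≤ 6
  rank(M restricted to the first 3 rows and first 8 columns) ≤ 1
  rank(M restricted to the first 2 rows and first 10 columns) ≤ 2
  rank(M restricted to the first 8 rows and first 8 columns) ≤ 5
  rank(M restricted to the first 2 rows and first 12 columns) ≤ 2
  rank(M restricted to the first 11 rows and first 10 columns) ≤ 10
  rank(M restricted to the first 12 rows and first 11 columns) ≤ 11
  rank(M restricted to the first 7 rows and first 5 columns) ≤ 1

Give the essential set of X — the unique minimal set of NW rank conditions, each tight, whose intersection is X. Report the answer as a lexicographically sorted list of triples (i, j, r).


The tightest implied rank at each (i,j), from the 30 conditions:

  row 1: 0 0 0 0 0 0 0 0 1 1 1 1
  row 2: 0 0 0 0 0 1 1 1 2 2 2 2
  row 3: 0 0 0 0 0 1 1 1 2 3 3 3
  row 4: 0 0 0 0 0 1 2 2 3 4 4 4
  row 5: 0 1 1 1 1 2 3 3 4 5 5 5
  row 6: 0 1 1 1 1 2 3 3 4 5 6 6
  row 7: 0 1 1 1 1 2 3 3 4 5 6 7
  row 8: 1 2 2 2 2 3 4 4 5 6 7 8
  row 9: 1 2 2 2 2 3 4 5 6 7 8 9
  row 10: 1 2 2 3 3 4 5 6 7 8 9 10
  row 11: 1 2 3 4 4 5 6 7 8 9 10 11
  row 12: 1 2 3 4 5 6 7 8 9 10 11 12

so w = (9, 6, 10, 7, 2, 11, 12, 1, 8, 4, 3, 5).

8 SE-corners of the 40-cell Rothe diagram give Ess(w):

[(1, 8, 0), (3, 8, 1), (4, 5, 0), (7, 1, 0), (7, 5, 1), (7, 8, 3), (9, 5, 2), (10, 3, 2)]


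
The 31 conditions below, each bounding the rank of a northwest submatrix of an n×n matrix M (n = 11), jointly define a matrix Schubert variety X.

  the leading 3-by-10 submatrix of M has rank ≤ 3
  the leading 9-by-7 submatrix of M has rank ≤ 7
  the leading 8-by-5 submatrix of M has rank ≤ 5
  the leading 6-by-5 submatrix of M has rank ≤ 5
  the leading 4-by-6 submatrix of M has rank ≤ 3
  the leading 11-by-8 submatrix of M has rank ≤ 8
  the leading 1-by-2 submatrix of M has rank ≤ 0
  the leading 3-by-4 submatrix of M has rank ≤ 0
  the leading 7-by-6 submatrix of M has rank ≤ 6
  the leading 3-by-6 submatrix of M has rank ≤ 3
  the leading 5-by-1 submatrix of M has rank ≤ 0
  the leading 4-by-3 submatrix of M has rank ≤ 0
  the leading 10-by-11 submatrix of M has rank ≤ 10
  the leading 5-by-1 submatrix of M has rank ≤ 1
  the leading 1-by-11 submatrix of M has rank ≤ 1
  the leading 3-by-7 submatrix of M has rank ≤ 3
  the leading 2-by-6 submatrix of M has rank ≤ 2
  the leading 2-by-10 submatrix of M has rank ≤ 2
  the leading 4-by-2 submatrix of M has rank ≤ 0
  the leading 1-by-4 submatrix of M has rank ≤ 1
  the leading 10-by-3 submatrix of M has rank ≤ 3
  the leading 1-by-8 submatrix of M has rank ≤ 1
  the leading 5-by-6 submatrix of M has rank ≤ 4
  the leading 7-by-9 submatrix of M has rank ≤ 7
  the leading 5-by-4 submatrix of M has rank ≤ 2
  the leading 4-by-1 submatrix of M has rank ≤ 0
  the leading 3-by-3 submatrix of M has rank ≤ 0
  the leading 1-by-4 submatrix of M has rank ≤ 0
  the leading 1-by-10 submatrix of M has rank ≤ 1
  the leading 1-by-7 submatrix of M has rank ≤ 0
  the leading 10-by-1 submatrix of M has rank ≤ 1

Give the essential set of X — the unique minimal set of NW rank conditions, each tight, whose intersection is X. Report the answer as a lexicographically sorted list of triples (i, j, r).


Reconstructing r_w from the 31 given conditions:

  i=1: 0 | 0 | 0 | 0 | 0 | 0 | 0 | 1 | 1 | 1 | 1
  i=2: 0 | 0 | 0 | 0 | 1 | 1 | 1 | 2 | 2 | 2 | 2
  i=3: 0 | 0 | 0 | 0 | 1 | 2 | 2 | 3 | 3 | 3 | 3
  i=4: 0 | 0 | 0 | 1 | 2 | 3 | 3 | 4 | 4 | 4 | 4
  i=5: 0 | 1 | 1 | 2 | 3 | 4 | 4 | 5 | 5 | 5 | 5
  i=6: 1 | 2 | 2 | 3 | 4 | 5 | 5 | 6 | 6 | 6 | 6
  i=7: 1 | 2 | 3 | 4 | 5 | 6 | 6 | 7 | 7 | 7 | 7
  i=8: 1 | 2 | 3 | 4 | 5 | 6 | 7 | 8 | 8 | 8 | 8
  i=9: 1 | 2 | 3 | 4 | 5 | 6 | 7 | 8 | 9 | 9 | 9
  i=10: 1 | 2 | 3 | 4 | 5 | 6 | 7 | 8 | 9 | 10 | 10
  i=11: 1 | 2 | 3 | 4 | 5 | 6 | 7 | 8 | 9 | 10 | 11

hence w(1..11) = (8, 5, 6, 4, 2, 1, 3, 7, 9, 10, 11).

Rothe diagram D(w) (19 cells), 4 SE-corners (essential conditions):

[(1, 7, 0), (3, 4, 0), (4, 3, 0), (5, 1, 0)]


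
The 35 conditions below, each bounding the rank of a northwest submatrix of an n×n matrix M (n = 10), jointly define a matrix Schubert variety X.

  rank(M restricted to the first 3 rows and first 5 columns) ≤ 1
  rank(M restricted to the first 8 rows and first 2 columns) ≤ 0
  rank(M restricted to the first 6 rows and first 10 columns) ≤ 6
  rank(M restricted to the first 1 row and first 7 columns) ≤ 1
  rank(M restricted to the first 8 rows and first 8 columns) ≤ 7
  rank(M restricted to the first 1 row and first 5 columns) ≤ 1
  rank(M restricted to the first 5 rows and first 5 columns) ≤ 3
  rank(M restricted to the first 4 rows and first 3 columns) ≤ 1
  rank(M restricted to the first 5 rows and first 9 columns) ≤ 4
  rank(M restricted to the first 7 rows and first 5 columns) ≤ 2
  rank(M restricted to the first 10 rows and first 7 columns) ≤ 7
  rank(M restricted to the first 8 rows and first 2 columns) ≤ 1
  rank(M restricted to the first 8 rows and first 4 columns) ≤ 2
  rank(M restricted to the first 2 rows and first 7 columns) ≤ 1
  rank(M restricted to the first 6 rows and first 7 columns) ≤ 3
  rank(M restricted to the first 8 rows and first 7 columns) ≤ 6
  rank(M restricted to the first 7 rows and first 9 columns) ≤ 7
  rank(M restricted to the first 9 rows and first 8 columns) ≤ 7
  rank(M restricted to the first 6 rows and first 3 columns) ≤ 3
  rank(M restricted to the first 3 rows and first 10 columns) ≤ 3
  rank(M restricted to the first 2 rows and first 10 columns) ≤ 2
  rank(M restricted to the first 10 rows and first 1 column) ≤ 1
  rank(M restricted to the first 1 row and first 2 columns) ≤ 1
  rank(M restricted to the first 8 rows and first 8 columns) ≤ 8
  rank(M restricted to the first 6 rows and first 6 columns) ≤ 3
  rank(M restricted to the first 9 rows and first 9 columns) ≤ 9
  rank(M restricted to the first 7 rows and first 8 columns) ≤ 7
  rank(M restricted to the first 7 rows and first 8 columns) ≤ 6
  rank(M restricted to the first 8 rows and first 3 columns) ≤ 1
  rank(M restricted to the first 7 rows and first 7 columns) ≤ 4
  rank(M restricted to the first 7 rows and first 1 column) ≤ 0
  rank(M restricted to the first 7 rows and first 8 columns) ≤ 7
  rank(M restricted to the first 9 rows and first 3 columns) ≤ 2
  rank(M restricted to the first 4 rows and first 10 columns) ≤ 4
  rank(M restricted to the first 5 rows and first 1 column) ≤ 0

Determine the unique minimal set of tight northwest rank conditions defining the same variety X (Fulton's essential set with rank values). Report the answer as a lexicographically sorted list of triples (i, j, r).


Propagating the 35 rank bounds to every northwest block:

  row 1: 0  0  1  1  1  1  1  1  1  1
  row 2: 0  0  1  1  1  1  1  2  2  2
  row 3: 0  0  1  1  1  2  2  3  3  3
  row 4: 0  0  1  2  2  3  3  4  4  4
  row 5: 0  0  1  2  2  3  3  4  4  5
  row 6: 0  0  1  2  2  3  3  4  5  6
  row 7: 0  0  1  2  2  3  4  5  6  7
  row 8: 0  0  1  2  3  4  5  6  7  8
  row 9: 1  1  2  3  4  5  6  7  8  9
  row 10: 1  2  3  4  5  6  7  8  9  10

the unique w with this rank table is (3, 8, 6, 4, 10, 9, 7, 5, 1, 2).

|D(w)|=28, |Ess(w)|=6:

[(2, 7, 1), (3, 5, 1), (5, 9, 4), (6, 7, 3), (7, 5, 2), (8, 2, 0)]


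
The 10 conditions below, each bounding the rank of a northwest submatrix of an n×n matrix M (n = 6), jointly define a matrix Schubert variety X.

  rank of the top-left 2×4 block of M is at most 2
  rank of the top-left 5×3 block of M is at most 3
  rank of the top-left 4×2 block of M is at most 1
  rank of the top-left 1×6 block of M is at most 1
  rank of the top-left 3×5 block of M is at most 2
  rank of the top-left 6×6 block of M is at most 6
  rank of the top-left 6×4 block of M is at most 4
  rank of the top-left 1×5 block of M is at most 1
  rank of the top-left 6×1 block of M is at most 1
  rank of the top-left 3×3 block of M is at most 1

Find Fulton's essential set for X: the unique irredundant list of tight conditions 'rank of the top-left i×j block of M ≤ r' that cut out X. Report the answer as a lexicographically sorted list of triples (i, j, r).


Propagating the 10 rank bounds to every northwest block:

  i=1: 1 1 1 1 1 1
  i=2: 1 1 1 2 2 2
  i=3: 1 1 1 2 2 3
  i=4: 1 1 2 3 3 4
  i=5: 1 2 3 4 4 5
  i=6: 1 2 3 4 5 6

giving w = (1, 4, 6, 3, 2, 5) via Δ²R.

Rothe diagram D(w) (6 cells), 3 SE-corners (essential conditions):

[(3, 3, 1), (3, 5, 2), (4, 2, 1)]


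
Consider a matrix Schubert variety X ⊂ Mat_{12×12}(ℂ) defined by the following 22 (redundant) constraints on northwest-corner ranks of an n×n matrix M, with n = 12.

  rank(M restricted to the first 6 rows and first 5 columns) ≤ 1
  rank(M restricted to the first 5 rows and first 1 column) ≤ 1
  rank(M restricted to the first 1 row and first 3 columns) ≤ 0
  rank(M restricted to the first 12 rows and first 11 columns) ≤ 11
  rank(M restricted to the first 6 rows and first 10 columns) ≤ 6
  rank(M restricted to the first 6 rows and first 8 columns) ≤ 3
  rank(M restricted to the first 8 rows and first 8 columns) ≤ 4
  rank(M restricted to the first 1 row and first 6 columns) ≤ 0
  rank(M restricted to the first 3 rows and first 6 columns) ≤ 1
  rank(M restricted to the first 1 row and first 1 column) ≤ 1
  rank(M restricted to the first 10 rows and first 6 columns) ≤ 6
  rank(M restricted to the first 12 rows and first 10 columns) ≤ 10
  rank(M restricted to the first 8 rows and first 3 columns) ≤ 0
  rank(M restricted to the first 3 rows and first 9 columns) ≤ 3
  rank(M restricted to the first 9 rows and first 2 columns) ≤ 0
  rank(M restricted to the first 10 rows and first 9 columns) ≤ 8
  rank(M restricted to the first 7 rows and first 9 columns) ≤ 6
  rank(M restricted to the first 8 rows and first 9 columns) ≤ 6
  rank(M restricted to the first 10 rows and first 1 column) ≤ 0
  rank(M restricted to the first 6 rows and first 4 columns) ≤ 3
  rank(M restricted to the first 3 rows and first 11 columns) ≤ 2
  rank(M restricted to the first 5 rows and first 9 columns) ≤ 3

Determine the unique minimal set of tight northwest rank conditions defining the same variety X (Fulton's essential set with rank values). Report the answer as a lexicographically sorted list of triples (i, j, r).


Propagating the 22 rank bounds to every northwest block:

  row 1: 0 | 0 | 0 | 0 | 0 | 0 | 1 | 1 | 1 | 1 | 1 | 1
  row 2: 0 | 0 | 0 | 1 | 1 | 1 | 2 | 2 | 2 | 2 | 2 | 2
  row 3: 0 | 0 | 0 | 1 | 1 | 1 | 2 | 2 | 2 | 2 | 2 | 3
  row 4: 0 | 0 | 0 | 1 | 1 | 2 | 3 | 3 | 3 | 3 | 3 | 4
  row 5: 0 | 0 | 0 | 1 | 1 | 2 | 3 | 3 | 3 | 4 | 4 | 5
  row 6: 0 | 0 | 0 | 1 | 1 | 2 | 3 | 3 | 4 | 5 | 5 | 6
  row 7: 0 | 0 | 0 | 1 | 2 | 3 | 4 | 4 | 5 | 6 | 6 | 7
  row 8: 0 | 0 | 0 | 1 | 2 | 3 | 4 | 4 | 5 | 6 | 7 | 8
  row 9: 0 | 0 | 1 | 2 | 3 | 4 | 5 | 5 | 6 | 7 | 8 | 9
  row 10: 0 | 1 | 2 | 3 | 4 | 5 | 6 | 6 | 7 | 8 | 9 | 10
  row 11: 1 | 2 | 3 | 4 | 5 | 6 | 7 | 7 | 8 | 9 | 10 | 11
  row 12: 1 | 2 | 3 | 4 | 5 | 6 | 7 | 8 | 9 | 10 | 11 | 12

hence w(1..12) = (7, 4, 12, 6, 10, 9, 5, 11, 3, 2, 1, 8).

10 SE-corners of the 43-cell Rothe diagram give Ess(w):

[(1, 6, 0), (3, 6, 1), (3, 11, 2), (5, 9, 3), (6, 5, 1), (6, 8, 3), (8, 3, 0), (8, 8, 4), (9, 2, 0), (10, 1, 0)]


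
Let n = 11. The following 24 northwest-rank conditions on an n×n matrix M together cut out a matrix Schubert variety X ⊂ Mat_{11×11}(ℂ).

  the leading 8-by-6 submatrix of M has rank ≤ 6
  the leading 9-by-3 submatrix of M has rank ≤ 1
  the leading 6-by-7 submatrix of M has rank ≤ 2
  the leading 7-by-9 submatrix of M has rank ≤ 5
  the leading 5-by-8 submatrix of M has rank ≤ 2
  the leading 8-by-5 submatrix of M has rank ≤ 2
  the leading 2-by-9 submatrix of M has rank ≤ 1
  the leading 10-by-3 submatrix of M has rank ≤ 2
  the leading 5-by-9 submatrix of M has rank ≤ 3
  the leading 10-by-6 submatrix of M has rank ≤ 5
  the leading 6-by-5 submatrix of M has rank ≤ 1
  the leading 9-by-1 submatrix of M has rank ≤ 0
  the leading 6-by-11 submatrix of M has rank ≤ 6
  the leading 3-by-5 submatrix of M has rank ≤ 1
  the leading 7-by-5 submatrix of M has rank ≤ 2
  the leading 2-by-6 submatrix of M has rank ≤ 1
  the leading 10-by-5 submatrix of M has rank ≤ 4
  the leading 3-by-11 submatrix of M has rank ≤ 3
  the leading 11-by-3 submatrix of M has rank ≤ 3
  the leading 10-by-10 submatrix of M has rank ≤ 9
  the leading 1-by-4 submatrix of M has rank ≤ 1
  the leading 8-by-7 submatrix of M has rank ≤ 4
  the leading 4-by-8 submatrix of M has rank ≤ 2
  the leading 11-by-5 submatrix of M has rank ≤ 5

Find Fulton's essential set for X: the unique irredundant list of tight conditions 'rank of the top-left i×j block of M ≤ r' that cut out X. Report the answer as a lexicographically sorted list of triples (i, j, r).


The tightest implied rank at each (i,j), from the 24 conditions:

  0 | 1 | 1 | 1 | 1 | 1 | 1 | 1 | 1 | 1 | 1
  0 | 1 | 1 | 1 | 1 | 1 | 1 | 1 | 1 | 2 | 2
  0 | 1 | 1 | 1 | 1 | 2 | 2 | 2 | 2 | 3 | 3
  0 | 1 | 1 | 1 | 1 | 2 | 2 | 2 | 3 | 4 | 4
  0 | 1 | 1 | 1 | 1 | 2 | 2 | 2 | 3 | 4 | 5
  0 | 1 | 1 | 1 | 1 | 2 | 2 | 3 | 4 | 5 | 6
  0 | 1 | 1 | 2 | 2 | 3 | 3 | 4 | 5 | 6 | 7
  0 | 1 | 1 | 2 | 2 | 3 | 4 | 5 | 6 | 7 | 8
  0 | 1 | 1 | 2 | 3 | 4 | 5 | 6 | 7 | 8 | 9
  1 | 2 | 2 | 3 | 4 | 5 | 6 | 7 | 8 | 9 | 10
  1 | 2 | 3 | 4 | 5 | 6 | 7 | 8 | 9 | 10 | 11

hence w(1..11) = (2, 10, 6, 9, 11, 8, 4, 7, 5, 1, 3).

7 SE-corners of the 37-cell Rothe diagram give Ess(w):

[(2, 9, 1), (5, 8, 2), (6, 5, 1), (6, 7, 2), (8, 5, 2), (9, 1, 0), (9, 3, 1)]


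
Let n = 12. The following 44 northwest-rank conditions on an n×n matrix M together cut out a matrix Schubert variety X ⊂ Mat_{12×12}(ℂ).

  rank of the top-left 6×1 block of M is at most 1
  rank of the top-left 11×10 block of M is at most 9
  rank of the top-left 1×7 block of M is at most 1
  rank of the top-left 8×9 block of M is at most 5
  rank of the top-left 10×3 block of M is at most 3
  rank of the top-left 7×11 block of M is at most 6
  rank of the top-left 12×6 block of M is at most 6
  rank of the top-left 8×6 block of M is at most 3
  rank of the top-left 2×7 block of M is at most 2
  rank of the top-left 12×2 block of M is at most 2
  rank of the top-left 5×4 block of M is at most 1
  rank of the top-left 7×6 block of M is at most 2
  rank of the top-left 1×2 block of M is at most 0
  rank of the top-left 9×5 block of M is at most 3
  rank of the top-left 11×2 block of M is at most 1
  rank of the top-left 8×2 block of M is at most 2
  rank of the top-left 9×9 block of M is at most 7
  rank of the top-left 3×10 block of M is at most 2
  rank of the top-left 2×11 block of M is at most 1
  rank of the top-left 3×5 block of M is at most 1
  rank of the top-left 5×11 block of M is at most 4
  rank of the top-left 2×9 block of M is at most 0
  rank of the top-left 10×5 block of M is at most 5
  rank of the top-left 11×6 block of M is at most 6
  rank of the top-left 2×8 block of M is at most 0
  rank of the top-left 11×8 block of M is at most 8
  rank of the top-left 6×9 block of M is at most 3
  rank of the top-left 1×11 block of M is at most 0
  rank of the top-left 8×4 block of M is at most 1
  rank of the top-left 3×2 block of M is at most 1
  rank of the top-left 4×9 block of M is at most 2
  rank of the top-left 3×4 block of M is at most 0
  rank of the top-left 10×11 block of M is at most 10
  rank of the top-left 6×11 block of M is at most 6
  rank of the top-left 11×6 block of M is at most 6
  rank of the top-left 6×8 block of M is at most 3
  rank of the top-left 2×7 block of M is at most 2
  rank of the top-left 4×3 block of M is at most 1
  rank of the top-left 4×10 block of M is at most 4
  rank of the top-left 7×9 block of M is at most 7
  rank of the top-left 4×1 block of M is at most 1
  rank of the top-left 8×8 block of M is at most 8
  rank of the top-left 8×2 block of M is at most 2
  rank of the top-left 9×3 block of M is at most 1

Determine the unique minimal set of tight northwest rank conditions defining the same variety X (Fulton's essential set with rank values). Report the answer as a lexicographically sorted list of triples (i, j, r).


Propagating the 44 rank bounds to every northwest block:

  0, 0, 0, 0, 0, 0, 0, 0, 0, 0, 0, 1
  0, 0, 0, 0, 0, 0, 0, 0, 0, 1, 1, 2
  0, 0, 0, 0, 1, 1, 1, 1, 1, 2, 2, 3
  1, 1, 1, 1, 2, 2, 2, 2, 2, 3, 3, 4
  1, 1, 1, 1, 2, 2, 3, 3, 3, 4, 4, 5
  1, 1, 1, 1, 2, 2, 3, 3, 3, 4, 5, 6
  1, 1, 1, 1, 2, 2, 3, 4, 4, 5, 6, 7
  1, 1, 1, 1, 2, 3, 4, 5, 5, 6, 7, 8
  1, 1, 1, 2, 3, 4, 5, 6, 6, 7, 8, 9
  1, 1, 2, 3, 4, 5, 6, 7, 7, 8, 9, 10
  1, 1, 2, 3, 4, 5, 6, 7, 8, 9, 10, 11
  1, 2, 3, 4, 5, 6, 7, 8, 9, 10, 11, 12

giving w = (12, 10, 5, 1, 7, 11, 8, 6, 4, 3, 9, 2) via Δ²R.

Rothe diagram D(w) (45 cells), 8 SE-corners (essential conditions):

[(1, 11, 0), (2, 9, 0), (3, 4, 0), (6, 9, 3), (7, 6, 2), (8, 4, 1), (9, 3, 1), (11, 2, 1)]


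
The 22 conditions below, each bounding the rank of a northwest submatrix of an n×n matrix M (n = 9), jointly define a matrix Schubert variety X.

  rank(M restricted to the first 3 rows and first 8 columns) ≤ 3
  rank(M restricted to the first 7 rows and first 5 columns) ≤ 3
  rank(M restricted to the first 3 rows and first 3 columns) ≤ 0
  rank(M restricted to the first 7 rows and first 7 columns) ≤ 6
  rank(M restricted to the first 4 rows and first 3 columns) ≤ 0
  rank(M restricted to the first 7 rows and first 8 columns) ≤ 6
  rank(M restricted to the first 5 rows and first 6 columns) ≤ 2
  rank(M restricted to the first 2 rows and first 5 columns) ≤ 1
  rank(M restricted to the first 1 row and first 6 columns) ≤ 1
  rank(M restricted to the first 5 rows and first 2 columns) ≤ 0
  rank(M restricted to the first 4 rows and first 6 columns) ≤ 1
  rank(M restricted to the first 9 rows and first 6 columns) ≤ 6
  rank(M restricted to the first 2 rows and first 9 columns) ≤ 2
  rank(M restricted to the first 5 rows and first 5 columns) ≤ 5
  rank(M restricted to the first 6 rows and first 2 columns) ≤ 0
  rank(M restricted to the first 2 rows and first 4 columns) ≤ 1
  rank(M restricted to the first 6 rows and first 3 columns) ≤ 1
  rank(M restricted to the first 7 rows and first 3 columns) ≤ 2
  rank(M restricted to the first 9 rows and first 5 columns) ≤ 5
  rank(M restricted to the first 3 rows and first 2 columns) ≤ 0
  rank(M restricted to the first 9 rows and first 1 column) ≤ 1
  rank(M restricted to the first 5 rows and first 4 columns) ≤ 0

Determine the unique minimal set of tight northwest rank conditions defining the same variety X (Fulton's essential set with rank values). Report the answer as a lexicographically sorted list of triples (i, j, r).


The tightest implied rank at each (i,j), from the 22 conditions:

  row 1: 0  0  0  0  1  1  1  1  1
  row 2: 0  0  0  0  1  1  2  2  2
  row 3: 0  0  0  0  1  1  2  3  3
  row 4: 0  0  0  0  1  1  2  3  4
  row 5: 0  0  0  0  1  2  3  4  5
  row 6: 0  0  1  1  2  3  4  5  6
  row 7: 1  1  2  2  3  4  5  6  7
  row 8: 1  2  3  3  4  5  6  7  8
  row 9: 1  2  3  4  5  6  7  8  9

giving w = (5, 7, 8, 9, 6, 3, 1, 2, 4) via Δ²R.

Fulton essential set (3 of the 25 Rothe cells):

[(4, 6, 1), (5, 4, 0), (6, 2, 0)]


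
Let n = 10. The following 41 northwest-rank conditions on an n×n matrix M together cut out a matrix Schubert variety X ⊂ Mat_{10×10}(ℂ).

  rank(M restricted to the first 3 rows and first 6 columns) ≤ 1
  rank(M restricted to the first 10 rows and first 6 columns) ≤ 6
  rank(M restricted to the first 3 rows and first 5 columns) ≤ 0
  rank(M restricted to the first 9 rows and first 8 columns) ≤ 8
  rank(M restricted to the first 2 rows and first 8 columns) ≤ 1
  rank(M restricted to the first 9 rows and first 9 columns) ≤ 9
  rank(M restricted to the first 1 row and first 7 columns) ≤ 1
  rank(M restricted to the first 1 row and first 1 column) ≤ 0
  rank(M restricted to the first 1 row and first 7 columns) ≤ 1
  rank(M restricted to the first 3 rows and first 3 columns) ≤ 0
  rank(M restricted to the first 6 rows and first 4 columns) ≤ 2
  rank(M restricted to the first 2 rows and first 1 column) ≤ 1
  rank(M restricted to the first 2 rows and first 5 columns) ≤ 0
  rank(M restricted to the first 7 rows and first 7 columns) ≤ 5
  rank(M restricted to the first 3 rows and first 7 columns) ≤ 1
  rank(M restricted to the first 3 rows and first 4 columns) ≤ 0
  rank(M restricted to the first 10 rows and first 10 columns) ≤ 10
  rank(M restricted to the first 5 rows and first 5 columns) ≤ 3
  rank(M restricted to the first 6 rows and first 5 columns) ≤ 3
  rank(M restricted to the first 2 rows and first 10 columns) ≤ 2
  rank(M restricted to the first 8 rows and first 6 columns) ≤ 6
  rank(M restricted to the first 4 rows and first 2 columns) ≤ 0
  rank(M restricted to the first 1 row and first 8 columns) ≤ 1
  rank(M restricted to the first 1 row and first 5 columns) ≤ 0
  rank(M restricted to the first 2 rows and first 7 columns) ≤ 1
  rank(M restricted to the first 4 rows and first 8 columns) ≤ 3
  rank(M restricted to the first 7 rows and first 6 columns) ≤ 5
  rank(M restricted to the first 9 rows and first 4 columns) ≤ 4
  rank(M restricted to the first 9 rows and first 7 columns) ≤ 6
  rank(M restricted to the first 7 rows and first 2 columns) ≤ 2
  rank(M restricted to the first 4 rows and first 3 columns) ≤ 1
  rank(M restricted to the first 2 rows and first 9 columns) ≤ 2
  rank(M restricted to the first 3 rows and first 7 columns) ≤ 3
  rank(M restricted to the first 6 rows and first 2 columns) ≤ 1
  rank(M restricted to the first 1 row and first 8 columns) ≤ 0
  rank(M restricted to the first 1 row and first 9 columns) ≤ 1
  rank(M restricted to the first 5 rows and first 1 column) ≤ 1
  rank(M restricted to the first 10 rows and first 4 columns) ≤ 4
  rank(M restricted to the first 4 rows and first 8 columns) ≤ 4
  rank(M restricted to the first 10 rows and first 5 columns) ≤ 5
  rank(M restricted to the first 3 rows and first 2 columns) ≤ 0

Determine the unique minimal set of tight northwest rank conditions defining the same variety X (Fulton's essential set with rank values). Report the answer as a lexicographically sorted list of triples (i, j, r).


Reconstructing r_w from the 41 given conditions:

  R[1]: 0, 0, 0, 0, 0, 0, 0, 0, 1, 1
  R[2]: 0, 0, 0, 0, 0, 1, 1, 1, 2, 2
  R[3]: 0, 0, 0, 0, 0, 1, 1, 2, 3, 3
  R[4]: 0, 0, 1, 1, 1, 2, 2, 3, 4, 4
  R[5]: 1, 1, 2, 2, 2, 3, 3, 4, 5, 5
  R[6]: 1, 1, 2, 2, 3, 4, 4, 5, 6, 6
  R[7]: 1, 2, 3, 3, 4, 5, 5, 6, 7, 7
  R[8]: 1, 2, 3, 4, 5, 6, 6, 7, 8, 8
  R[9]: 1, 2, 3, 4, 5, 6, 6, 7, 8, 9
  R[10]: 1, 2, 3, 4, 5, 6, 7, 8, 9, 10

the unique w with this rank table is (9, 6, 8, 3, 1, 5, 2, 4, 10, 7).

|D(w)|=24, |Ess(w)|=7:

[(1, 8, 0), (3, 5, 0), (3, 7, 1), (4, 2, 0), (6, 2, 1), (6, 4, 2), (9, 7, 6)]


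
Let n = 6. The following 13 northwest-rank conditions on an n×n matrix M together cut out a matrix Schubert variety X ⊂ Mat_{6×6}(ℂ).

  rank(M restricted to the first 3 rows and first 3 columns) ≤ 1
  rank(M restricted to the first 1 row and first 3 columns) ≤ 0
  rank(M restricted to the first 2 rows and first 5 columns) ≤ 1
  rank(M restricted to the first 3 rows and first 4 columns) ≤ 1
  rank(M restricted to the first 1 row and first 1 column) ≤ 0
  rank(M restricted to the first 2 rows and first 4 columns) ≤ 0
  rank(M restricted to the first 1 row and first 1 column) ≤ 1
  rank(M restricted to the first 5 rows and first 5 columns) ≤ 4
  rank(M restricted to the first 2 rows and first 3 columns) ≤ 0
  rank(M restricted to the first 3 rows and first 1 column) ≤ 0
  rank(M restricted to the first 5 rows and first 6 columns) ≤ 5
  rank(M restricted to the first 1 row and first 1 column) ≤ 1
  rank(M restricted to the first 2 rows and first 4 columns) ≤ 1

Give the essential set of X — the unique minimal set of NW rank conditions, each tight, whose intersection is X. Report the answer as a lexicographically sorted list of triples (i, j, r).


Reconstructing r_w from the 13 given conditions:

  0  0  0  0  1  1
  0  0  0  0  1  2
  0  1  1  1  2  3
  1  2  2  2  3  4
  1  2  3  3  4  5
  1  2  3  4  5  6

so w = (5, 6, 2, 1, 3, 4).

|D(w)|=9, |Ess(w)|=2:

[(2, 4, 0), (3, 1, 0)]


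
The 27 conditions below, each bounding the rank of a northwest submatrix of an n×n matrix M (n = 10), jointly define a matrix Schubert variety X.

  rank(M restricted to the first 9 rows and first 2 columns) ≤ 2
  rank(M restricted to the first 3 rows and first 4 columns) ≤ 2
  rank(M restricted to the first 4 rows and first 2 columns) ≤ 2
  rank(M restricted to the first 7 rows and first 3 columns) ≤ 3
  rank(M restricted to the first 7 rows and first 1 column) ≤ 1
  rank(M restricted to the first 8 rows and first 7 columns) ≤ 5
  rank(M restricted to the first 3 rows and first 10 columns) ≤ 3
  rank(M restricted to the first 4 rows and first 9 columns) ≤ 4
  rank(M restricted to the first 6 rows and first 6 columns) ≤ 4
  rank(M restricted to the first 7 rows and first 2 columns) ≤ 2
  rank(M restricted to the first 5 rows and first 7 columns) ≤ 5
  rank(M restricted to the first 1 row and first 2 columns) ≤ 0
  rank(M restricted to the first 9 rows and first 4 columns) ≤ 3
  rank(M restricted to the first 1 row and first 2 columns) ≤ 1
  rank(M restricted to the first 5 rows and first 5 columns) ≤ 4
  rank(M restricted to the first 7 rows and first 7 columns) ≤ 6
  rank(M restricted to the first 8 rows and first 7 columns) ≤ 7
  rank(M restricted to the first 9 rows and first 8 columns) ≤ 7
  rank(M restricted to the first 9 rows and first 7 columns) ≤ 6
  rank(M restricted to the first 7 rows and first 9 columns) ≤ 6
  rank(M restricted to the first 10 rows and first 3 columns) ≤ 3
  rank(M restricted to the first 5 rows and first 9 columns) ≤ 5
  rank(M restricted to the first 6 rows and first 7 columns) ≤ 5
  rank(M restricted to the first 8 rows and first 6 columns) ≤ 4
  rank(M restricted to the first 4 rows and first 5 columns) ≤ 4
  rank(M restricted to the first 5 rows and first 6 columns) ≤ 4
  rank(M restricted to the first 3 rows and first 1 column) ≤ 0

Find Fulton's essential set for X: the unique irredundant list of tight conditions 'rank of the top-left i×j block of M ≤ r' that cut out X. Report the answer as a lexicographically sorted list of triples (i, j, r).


Rank table r_w(10×10) implied by the 27 constraints:

  i=1: 0  0  1  1  1  1  1  1  1  1
  i=2: 0  1  2  2  2  2  2  2  2  2
  i=3: 0  1  2  2  3  3  3  3  3  3
  i=4: 1  2  3  3  4  4  4  4  4  4
  i=5: 1  2  3  3  4  4  5  5  5  5
  i=6: 1  2  3  3  4  4  5  6  6  6
  i=7: 1  2  3  3  4  4  5  6  6  7
  i=8: 1  2  3  3  4  4  5  6  7  8
  i=9: 1  2  3  3  4  5  6  7  8  9
  i=10: 1  2  3  4  5  6  7  8  9  10

giving w = (3, 2, 5, 1, 7, 8, 10, 9, 6, 4) via Δ²R.

Fulton essential set (6 of the 15 Rothe cells):

[(1, 2, 0), (3, 1, 0), (3, 4, 2), (7, 9, 6), (8, 6, 4), (9, 4, 3)]


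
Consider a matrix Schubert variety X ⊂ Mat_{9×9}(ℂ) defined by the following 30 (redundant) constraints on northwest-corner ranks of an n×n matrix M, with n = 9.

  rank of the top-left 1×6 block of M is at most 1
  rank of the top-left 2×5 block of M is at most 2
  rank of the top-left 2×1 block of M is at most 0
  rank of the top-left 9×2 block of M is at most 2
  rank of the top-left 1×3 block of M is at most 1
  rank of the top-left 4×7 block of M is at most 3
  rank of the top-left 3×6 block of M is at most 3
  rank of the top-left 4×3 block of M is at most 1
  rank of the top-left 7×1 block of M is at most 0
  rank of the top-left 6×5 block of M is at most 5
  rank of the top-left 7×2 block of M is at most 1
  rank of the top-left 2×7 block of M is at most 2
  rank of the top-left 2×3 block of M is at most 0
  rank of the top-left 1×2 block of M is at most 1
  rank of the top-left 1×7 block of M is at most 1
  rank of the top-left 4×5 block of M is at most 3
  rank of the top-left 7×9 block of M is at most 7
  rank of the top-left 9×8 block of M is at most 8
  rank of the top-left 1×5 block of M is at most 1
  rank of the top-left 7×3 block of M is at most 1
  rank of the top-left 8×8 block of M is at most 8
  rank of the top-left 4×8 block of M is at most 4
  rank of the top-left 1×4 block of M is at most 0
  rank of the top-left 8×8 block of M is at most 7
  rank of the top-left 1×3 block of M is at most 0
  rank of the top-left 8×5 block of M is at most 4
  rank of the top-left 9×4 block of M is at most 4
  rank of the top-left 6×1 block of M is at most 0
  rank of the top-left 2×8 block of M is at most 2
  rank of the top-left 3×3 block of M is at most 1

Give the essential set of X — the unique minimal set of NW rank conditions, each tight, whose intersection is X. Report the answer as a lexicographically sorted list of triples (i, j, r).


Rank table r_w(9×9) implied by the 30 constraints:

  i=1: 0, 0, 0, 0, 1, 1, 1, 1, 1
  i=2: 0, 0, 0, 1, 2, 2, 2, 2, 2
  i=3: 0, 1, 1, 2, 3, 3, 3, 3, 3
  i=4: 0, 1, 1, 2, 3, 3, 3, 4, 4
  i=5: 0, 1, 1, 2, 3, 4, 4, 5, 5
  i=6: 0, 1, 1, 2, 3, 4, 5, 6, 6
  i=7: 0, 1, 1, 2, 3, 4, 5, 6, 7
  i=8: 1, 2, 2, 3, 4, 5, 6, 7, 8
  i=9: 1, 2, 3, 4, 5, 6, 7, 8, 9

reading off 1-entries of Δ²R: w = (5, 4, 2, 8, 6, 7, 9, 1, 3).

Rothe diagram D(w) (18 cells), 5 SE-corners (essential conditions):

[(1, 4, 0), (2, 3, 0), (4, 7, 3), (7, 1, 0), (7, 3, 1)]


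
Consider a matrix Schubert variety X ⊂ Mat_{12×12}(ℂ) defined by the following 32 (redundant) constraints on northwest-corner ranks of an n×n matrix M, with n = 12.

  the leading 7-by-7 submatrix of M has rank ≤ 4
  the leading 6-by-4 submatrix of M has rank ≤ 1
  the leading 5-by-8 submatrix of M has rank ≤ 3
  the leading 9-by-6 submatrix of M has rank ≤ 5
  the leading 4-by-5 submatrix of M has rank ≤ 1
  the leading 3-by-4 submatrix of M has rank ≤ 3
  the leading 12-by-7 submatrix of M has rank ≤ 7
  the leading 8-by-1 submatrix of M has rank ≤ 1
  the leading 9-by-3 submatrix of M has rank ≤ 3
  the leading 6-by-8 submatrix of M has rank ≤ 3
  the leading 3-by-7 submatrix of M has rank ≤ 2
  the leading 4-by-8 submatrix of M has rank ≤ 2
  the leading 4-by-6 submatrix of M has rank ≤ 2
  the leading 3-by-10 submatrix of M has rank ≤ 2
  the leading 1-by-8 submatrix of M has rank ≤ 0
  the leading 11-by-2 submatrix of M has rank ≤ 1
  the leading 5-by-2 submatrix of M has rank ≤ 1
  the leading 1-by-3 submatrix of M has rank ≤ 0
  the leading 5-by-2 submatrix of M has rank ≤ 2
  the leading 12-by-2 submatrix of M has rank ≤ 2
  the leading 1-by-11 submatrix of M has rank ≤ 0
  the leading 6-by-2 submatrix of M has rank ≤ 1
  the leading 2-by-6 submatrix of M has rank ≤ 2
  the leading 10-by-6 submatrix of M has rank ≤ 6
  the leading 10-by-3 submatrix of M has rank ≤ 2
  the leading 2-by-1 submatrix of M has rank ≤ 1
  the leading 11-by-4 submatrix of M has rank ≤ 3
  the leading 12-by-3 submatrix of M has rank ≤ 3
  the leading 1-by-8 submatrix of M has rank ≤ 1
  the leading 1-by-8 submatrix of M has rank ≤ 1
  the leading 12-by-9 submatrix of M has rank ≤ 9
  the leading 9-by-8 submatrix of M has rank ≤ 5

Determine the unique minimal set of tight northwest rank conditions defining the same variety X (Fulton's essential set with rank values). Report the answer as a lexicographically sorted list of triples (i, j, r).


Reconstructing r_w from the 32 given conditions:

  R[1]: 0 0 0 0 0 0 0 0 0 0 0 1
  R[2]: 1 1 1 1 1 1 1 1 1 1 1 2
  R[3]: 1 1 1 1 1 2 2 2 2 2 2 3
  R[4]: 1 1 1 1 1 2 2 2 3 3 3 4
  R[5]: 1 1 1 1 2 3 3 3 4 4 4 5
  R[6]: 1 1 1 1 2 3 3 3 4 5 5 6
  R[7]: 1 1 2 2 3 4 4 4 5 6 6 7
  R[8]: 1 1 2 3 4 5 5 5 6 7 7 8
  R[9]: 1 1 2 3 4 5 5 5 6 7 8 9
  R[10]: 1 1 2 3 4 5 6 6 7 8 9 10
  R[11]: 1 1 2 3 4 5 6 7 8 9 10 11
  R[12]: 1 2 3 4 5 6 7 8 9 10 11 12

second differences of R give the permutation w = (12, 1, 6, 9, 5, 10, 3, 4, 11, 7, 8, 2).

ℓ(w)=36; the 7 essential cells (i,j,r):

[(1, 11, 0), (4, 5, 1), (4, 8, 2), (6, 4, 1), (6, 8, 3), (9, 8, 5), (11, 2, 1)]


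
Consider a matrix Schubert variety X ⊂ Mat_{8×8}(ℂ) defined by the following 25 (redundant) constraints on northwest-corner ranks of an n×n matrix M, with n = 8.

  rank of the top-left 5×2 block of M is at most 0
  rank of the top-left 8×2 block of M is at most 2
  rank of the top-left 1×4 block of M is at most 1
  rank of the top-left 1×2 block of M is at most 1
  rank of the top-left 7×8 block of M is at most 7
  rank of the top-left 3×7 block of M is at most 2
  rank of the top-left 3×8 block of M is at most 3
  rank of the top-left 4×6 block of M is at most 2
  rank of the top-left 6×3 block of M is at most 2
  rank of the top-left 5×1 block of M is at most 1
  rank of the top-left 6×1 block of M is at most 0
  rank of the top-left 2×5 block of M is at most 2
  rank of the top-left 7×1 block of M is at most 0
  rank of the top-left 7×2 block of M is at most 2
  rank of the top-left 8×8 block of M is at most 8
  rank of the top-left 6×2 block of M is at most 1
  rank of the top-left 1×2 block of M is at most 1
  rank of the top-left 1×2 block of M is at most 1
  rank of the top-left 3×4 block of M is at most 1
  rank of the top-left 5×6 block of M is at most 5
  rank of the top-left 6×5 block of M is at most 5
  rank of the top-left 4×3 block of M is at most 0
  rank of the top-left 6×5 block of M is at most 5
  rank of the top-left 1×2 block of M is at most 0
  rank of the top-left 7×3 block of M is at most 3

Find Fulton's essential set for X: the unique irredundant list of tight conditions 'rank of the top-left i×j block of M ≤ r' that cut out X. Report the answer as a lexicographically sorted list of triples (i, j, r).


Propagating the 25 rank bounds to every northwest block:

  row 1: 0  0  0  1  1  1  1  1
  row 2: 0  0  0  1  2  2  2  2
  row 3: 0  0  0  1  2  2  2  3
  row 4: 0  0  0  1  2  2  3  4
  row 5: 0  0  1  2  3  3  4  5
  row 6: 0  1  2  3  4  4  5  6
  row 7: 0  1  2  3  4  5  6  7
  row 8: 1  2  3  4  5  6  7  8

the unique w with this rank table is (4, 5, 8, 7, 3, 2, 6, 1).

Fulton essential set (5 of the 19 Rothe cells):

[(3, 7, 2), (4, 3, 0), (4, 6, 2), (5, 2, 0), (7, 1, 0)]


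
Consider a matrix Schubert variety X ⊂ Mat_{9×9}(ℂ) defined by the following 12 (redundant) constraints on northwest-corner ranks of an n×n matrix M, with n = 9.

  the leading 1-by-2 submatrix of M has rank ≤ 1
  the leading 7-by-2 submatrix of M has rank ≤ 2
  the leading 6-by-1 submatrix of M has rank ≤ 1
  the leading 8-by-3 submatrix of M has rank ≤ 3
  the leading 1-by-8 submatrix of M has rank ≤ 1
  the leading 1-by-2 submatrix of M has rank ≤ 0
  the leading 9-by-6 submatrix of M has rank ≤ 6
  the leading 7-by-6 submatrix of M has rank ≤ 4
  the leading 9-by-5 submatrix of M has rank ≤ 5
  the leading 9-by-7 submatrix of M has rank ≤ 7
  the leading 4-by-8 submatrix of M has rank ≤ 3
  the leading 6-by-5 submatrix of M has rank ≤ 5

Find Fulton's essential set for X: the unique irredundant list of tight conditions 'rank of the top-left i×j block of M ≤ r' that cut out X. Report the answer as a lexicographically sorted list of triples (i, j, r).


Computing R[i][j] = min implied NW-rank bound (n=9, 12 conditions):

  i=1: 0  0  1  1  1  1  1  1  1
  i=2: 1  1  2  2  2  2  2  2  2
  i=3: 1  2  3  3  3  3  3  3  3
  i=4: 1  2  3  3  3  3  3  3  4
  i=5: 1  2  3  4  4  4  4  4  5
  i=6: 1  2  3  4  4  4  5  5  6
  i=7: 1  2  3  4  4  4  5  6  7
  i=8: 1  2  3  4  5  5  6  7  8
  i=9: 1  2  3  4  5  6  7  8  9

second differences of R give the permutation w = (3, 1, 2, 9, 4, 7, 8, 5, 6).

|D(w)|=11, |Ess(w)|=3:

[(1, 2, 0), (4, 8, 3), (7, 6, 4)]


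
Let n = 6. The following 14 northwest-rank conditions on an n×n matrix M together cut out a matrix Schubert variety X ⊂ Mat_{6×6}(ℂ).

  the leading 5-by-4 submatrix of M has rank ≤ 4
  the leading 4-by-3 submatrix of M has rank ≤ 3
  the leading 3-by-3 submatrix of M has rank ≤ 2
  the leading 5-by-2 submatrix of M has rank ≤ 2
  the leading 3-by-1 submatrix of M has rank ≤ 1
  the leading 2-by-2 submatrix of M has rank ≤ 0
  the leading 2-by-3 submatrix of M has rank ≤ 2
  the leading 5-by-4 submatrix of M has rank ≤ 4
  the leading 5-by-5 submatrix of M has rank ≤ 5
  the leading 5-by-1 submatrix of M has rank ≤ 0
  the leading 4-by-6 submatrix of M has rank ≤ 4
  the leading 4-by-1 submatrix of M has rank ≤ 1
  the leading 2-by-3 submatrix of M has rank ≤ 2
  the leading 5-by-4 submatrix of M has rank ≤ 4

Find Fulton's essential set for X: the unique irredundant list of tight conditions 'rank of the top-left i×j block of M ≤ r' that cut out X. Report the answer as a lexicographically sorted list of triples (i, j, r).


Recovering R(i,j) via the rank-extension bound from the 14 conditions:

  0 | 0 | 1 | 1 | 1 | 1
  0 | 0 | 1 | 2 | 2 | 2
  0 | 1 | 2 | 3 | 3 | 3
  0 | 1 | 2 | 3 | 4 | 4
  0 | 1 | 2 | 3 | 4 | 5
  1 | 2 | 3 | 4 | 5 | 6

second differences of R give the permutation w = (3, 4, 2, 5, 6, 1).

ℓ(w)=7; the 2 essential cells (i,j,r):

[(2, 2, 0), (5, 1, 0)]


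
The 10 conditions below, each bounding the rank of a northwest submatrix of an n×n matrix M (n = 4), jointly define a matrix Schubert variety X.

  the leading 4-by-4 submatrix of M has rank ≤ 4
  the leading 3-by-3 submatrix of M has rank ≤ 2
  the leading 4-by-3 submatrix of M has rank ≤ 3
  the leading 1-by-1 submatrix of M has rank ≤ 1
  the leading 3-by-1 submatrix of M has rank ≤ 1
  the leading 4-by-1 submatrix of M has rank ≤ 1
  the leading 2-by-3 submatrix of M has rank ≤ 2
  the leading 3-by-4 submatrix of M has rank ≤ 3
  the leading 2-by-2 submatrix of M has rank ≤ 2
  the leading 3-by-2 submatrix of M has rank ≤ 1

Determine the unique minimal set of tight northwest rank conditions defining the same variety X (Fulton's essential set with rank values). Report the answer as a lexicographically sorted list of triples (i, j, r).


Propagating the 10 rank bounds to every northwest block:

  1 1 1 1
  1 1 2 2
  1 1 2 3
  1 2 3 4

second differences of R give the permutation w = (1, 3, 4, 2).

Fulton essential set (1 of the 2 Rothe cells):

[(3, 2, 1)]
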